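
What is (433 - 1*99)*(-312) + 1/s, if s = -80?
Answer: -8336641/80 ≈ -1.0421e+5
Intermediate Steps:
(433 - 1*99)*(-312) + 1/s = (433 - 1*99)*(-312) + 1/(-80) = (433 - 99)*(-312) - 1/80 = 334*(-312) - 1/80 = -104208 - 1/80 = -8336641/80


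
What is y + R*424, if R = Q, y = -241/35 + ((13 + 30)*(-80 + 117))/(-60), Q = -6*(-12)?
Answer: 12807731/420 ≈ 30495.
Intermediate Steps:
Q = 72
y = -14029/420 (y = -241*1/35 + (43*37)*(-1/60) = -241/35 + 1591*(-1/60) = -241/35 - 1591/60 = -14029/420 ≈ -33.402)
R = 72
y + R*424 = -14029/420 + 72*424 = -14029/420 + 30528 = 12807731/420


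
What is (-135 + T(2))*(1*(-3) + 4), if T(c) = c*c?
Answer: -131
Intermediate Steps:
T(c) = c²
(-135 + T(2))*(1*(-3) + 4) = (-135 + 2²)*(1*(-3) + 4) = (-135 + 4)*(-3 + 4) = -131*1 = -131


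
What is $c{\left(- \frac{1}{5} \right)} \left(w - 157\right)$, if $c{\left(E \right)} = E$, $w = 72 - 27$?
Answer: $\frac{112}{5} \approx 22.4$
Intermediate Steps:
$w = 45$
$c{\left(- \frac{1}{5} \right)} \left(w - 157\right) = - \frac{1}{5} \left(45 - 157\right) = \left(-1\right) \frac{1}{5} \left(-112\right) = \left(- \frac{1}{5}\right) \left(-112\right) = \frac{112}{5}$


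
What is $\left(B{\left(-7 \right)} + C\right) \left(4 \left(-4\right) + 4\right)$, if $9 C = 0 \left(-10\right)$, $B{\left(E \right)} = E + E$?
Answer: $168$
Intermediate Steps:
$B{\left(E \right)} = 2 E$
$C = 0$ ($C = \frac{0 \left(-10\right)}{9} = \frac{1}{9} \cdot 0 = 0$)
$\left(B{\left(-7 \right)} + C\right) \left(4 \left(-4\right) + 4\right) = \left(2 \left(-7\right) + 0\right) \left(4 \left(-4\right) + 4\right) = \left(-14 + 0\right) \left(-16 + 4\right) = \left(-14\right) \left(-12\right) = 168$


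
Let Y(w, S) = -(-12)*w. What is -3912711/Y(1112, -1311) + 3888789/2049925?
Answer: -19110005027/65597600 ≈ -291.32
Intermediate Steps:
Y(w, S) = 12*w
-3912711/Y(1112, -1311) + 3888789/2049925 = -3912711/(12*1112) + 3888789/2049925 = -3912711/13344 + 3888789*(1/2049925) = -3912711*1/13344 + 3888789/2049925 = -9383/32 + 3888789/2049925 = -19110005027/65597600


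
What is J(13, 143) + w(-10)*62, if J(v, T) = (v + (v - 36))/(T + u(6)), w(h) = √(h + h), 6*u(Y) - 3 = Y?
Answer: -20/289 + 124*I*√5 ≈ -0.069204 + 277.27*I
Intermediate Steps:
u(Y) = ½ + Y/6
w(h) = √2*√h (w(h) = √(2*h) = √2*√h)
J(v, T) = (-36 + 2*v)/(3/2 + T) (J(v, T) = (v + (v - 36))/(T + (½ + (⅙)*6)) = (v + (-36 + v))/(T + (½ + 1)) = (-36 + 2*v)/(T + 3/2) = (-36 + 2*v)/(3/2 + T))
J(13, 143) + w(-10)*62 = 4*(-18 + 13)/(3 + 2*143) + (√2*√(-10))*62 = 4*(-5)/(3 + 286) + (√2*(I*√10))*62 = 4*(-5)/289 + (2*I*√5)*62 = 4*(1/289)*(-5) + 124*I*√5 = -20/289 + 124*I*√5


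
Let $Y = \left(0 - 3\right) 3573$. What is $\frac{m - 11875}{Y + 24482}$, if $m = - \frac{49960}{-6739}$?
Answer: $- \frac{79975665}{92748857} \approx -0.86228$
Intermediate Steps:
$Y = -10719$ ($Y = \left(-3\right) 3573 = -10719$)
$m = \frac{49960}{6739}$ ($m = \left(-49960\right) \left(- \frac{1}{6739}\right) = \frac{49960}{6739} \approx 7.4136$)
$\frac{m - 11875}{Y + 24482} = \frac{\frac{49960}{6739} - 11875}{-10719 + 24482} = - \frac{79975665}{6739 \cdot 13763} = \left(- \frac{79975665}{6739}\right) \frac{1}{13763} = - \frac{79975665}{92748857}$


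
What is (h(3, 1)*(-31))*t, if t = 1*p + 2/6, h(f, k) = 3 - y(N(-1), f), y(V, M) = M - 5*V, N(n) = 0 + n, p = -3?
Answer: -1240/3 ≈ -413.33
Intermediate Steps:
N(n) = n
h(f, k) = -2 - f (h(f, k) = 3 - (f - 5*(-1)) = 3 - (f + 5) = 3 - (5 + f) = 3 + (-5 - f) = -2 - f)
t = -8/3 (t = 1*(-3) + 2/6 = -3 + 2*(1/6) = -3 + 1/3 = -8/3 ≈ -2.6667)
(h(3, 1)*(-31))*t = ((-2 - 1*3)*(-31))*(-8/3) = ((-2 - 3)*(-31))*(-8/3) = -5*(-31)*(-8/3) = 155*(-8/3) = -1240/3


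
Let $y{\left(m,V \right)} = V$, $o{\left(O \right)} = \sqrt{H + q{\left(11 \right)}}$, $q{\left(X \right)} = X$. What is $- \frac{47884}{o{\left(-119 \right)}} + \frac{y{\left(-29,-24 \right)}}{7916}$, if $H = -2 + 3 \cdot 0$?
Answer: $- \frac{94762454}{5937} \approx -15961.0$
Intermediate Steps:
$H = -2$ ($H = -2 + 0 = -2$)
$o{\left(O \right)} = 3$ ($o{\left(O \right)} = \sqrt{-2 + 11} = \sqrt{9} = 3$)
$- \frac{47884}{o{\left(-119 \right)}} + \frac{y{\left(-29,-24 \right)}}{7916} = - \frac{47884}{3} - \frac{24}{7916} = \left(-47884\right) \frac{1}{3} - \frac{6}{1979} = - \frac{47884}{3} - \frac{6}{1979} = - \frac{94762454}{5937}$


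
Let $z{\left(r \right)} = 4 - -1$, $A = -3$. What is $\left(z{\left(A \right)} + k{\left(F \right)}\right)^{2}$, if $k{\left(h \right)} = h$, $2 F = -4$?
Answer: $9$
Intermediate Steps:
$F = -2$ ($F = \frac{1}{2} \left(-4\right) = -2$)
$z{\left(r \right)} = 5$ ($z{\left(r \right)} = 4 + 1 = 5$)
$\left(z{\left(A \right)} + k{\left(F \right)}\right)^{2} = \left(5 - 2\right)^{2} = 3^{2} = 9$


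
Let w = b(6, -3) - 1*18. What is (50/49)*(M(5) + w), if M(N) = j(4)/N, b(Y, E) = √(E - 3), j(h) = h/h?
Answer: -890/49 + 50*I*√6/49 ≈ -18.163 + 2.4995*I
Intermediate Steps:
j(h) = 1
b(Y, E) = √(-3 + E)
M(N) = 1/N
w = -18 + I*√6 (w = √(-3 - 3) - 1*18 = √(-6) - 18 = I*√6 - 18 = -18 + I*√6 ≈ -18.0 + 2.4495*I)
(50/49)*(M(5) + w) = (50/49)*(1/5 + (-18 + I*√6)) = (50*(1/49))*(⅕ + (-18 + I*√6)) = 50*(-89/5 + I*√6)/49 = -890/49 + 50*I*√6/49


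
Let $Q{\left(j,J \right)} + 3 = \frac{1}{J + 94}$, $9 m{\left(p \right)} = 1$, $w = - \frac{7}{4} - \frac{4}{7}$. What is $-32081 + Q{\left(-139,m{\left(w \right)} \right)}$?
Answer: $- \frac{27175139}{847} \approx -32084.0$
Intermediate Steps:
$w = - \frac{65}{28}$ ($w = \left(-7\right) \frac{1}{4} - \frac{4}{7} = - \frac{7}{4} - \frac{4}{7} = - \frac{65}{28} \approx -2.3214$)
$m{\left(p \right)} = \frac{1}{9}$ ($m{\left(p \right)} = \frac{1}{9} \cdot 1 = \frac{1}{9}$)
$Q{\left(j,J \right)} = -3 + \frac{1}{94 + J}$ ($Q{\left(j,J \right)} = -3 + \frac{1}{J + 94} = -3 + \frac{1}{94 + J}$)
$-32081 + Q{\left(-139,m{\left(w \right)} \right)} = -32081 + \frac{-281 - \frac{1}{3}}{94 + \frac{1}{9}} = -32081 + \frac{-281 - \frac{1}{3}}{\frac{847}{9}} = -32081 + \frac{9}{847} \left(- \frac{844}{3}\right) = -32081 - \frac{2532}{847} = - \frac{27175139}{847}$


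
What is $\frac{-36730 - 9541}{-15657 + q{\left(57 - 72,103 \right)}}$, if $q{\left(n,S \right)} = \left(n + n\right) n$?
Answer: $\frac{46271}{15207} \approx 3.0427$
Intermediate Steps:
$q{\left(n,S \right)} = 2 n^{2}$ ($q{\left(n,S \right)} = 2 n n = 2 n^{2}$)
$\frac{-36730 - 9541}{-15657 + q{\left(57 - 72,103 \right)}} = \frac{-36730 - 9541}{-15657 + 2 \left(57 - 72\right)^{2}} = - \frac{46271}{-15657 + 2 \left(57 - 72\right)^{2}} = - \frac{46271}{-15657 + 2 \left(-15\right)^{2}} = - \frac{46271}{-15657 + 2 \cdot 225} = - \frac{46271}{-15657 + 450} = - \frac{46271}{-15207} = \left(-46271\right) \left(- \frac{1}{15207}\right) = \frac{46271}{15207}$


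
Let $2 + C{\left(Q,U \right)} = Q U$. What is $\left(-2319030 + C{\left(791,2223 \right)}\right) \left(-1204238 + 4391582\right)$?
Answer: $-1786949352816$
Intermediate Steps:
$C{\left(Q,U \right)} = -2 + Q U$
$\left(-2319030 + C{\left(791,2223 \right)}\right) \left(-1204238 + 4391582\right) = \left(-2319030 + \left(-2 + 791 \cdot 2223\right)\right) \left(-1204238 + 4391582\right) = \left(-2319030 + \left(-2 + 1758393\right)\right) 3187344 = \left(-2319030 + 1758391\right) 3187344 = \left(-560639\right) 3187344 = -1786949352816$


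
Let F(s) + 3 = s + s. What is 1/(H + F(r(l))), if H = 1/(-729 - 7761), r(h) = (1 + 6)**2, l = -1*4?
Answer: 8490/806549 ≈ 0.010526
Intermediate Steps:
l = -4
r(h) = 49 (r(h) = 7**2 = 49)
F(s) = -3 + 2*s (F(s) = -3 + (s + s) = -3 + 2*s)
H = -1/8490 (H = 1/(-8490) = -1/8490 ≈ -0.00011779)
1/(H + F(r(l))) = 1/(-1/8490 + (-3 + 2*49)) = 1/(-1/8490 + (-3 + 98)) = 1/(-1/8490 + 95) = 1/(806549/8490) = 8490/806549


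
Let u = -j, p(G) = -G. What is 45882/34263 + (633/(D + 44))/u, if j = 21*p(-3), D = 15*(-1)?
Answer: 767135/772821 ≈ 0.99264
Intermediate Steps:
D = -15
j = 63 (j = 21*(-1*(-3)) = 21*3 = 63)
u = -63 (u = -1*63 = -63)
45882/34263 + (633/(D + 44))/u = 45882/34263 + (633/(-15 + 44))/(-63) = 45882*(1/34263) + (633/29)*(-1/63) = 5098/3807 + (633*(1/29))*(-1/63) = 5098/3807 + (633/29)*(-1/63) = 5098/3807 - 211/609 = 767135/772821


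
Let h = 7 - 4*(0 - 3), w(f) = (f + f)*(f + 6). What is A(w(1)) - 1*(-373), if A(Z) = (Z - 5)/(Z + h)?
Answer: 4106/11 ≈ 373.27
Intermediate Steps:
w(f) = 2*f*(6 + f) (w(f) = (2*f)*(6 + f) = 2*f*(6 + f))
h = 19 (h = 7 - 4*(-3) = 7 - 1*(-12) = 7 + 12 = 19)
A(Z) = (-5 + Z)/(19 + Z) (A(Z) = (Z - 5)/(Z + 19) = (-5 + Z)/(19 + Z))
A(w(1)) - 1*(-373) = (-5 + 2*1*(6 + 1))/(19 + 2*1*(6 + 1)) - 1*(-373) = (-5 + 2*1*7)/(19 + 2*1*7) + 373 = (-5 + 14)/(19 + 14) + 373 = 9/33 + 373 = (1/33)*9 + 373 = 3/11 + 373 = 4106/11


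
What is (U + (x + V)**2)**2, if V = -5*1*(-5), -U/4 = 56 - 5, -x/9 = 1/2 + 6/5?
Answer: 120802081/10000 ≈ 12080.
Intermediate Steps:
x = -153/10 (x = -9*(1/2 + 6/5) = -9*17/10 = -153/10 ≈ -15.300)
U = -204 (U = -4*(56 - 5) = -4*51 = -204)
V = 25 (V = -5*(-5) = 25)
(U + (x + V)**2)**2 = (-204 + (-153/10 + 25)**2)**2 = (-204 + (97/10)**2)**2 = (-204 + 9409/100)**2 = (-10991/100)**2 = 120802081/10000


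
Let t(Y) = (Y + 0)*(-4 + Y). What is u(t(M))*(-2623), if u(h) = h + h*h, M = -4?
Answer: -2769888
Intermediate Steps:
t(Y) = Y*(-4 + Y)
u(h) = h + h**2
u(t(M))*(-2623) = ((-4*(-4 - 4))*(1 - 4*(-4 - 4)))*(-2623) = ((-4*(-8))*(1 - 4*(-8)))*(-2623) = (32*(1 + 32))*(-2623) = (32*33)*(-2623) = 1056*(-2623) = -2769888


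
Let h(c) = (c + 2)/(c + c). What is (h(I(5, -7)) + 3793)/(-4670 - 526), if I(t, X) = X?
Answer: -53107/72744 ≈ -0.73005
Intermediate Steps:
h(c) = (2 + c)/(2*c) (h(c) = (2 + c)/((2*c)) = (2 + c)*(1/(2*c)) = (2 + c)/(2*c))
(h(I(5, -7)) + 3793)/(-4670 - 526) = ((1/2)*(2 - 7)/(-7) + 3793)/(-4670 - 526) = ((1/2)*(-1/7)*(-5) + 3793)/(-5196) = (5/14 + 3793)*(-1/5196) = (53107/14)*(-1/5196) = -53107/72744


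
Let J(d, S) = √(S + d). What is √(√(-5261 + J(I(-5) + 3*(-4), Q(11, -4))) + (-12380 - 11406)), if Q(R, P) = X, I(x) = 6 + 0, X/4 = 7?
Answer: √(-23786 + √(-5261 + √22)) ≈ 0.235 + 154.23*I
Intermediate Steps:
X = 28 (X = 4*7 = 28)
I(x) = 6
Q(R, P) = 28
√(√(-5261 + J(I(-5) + 3*(-4), Q(11, -4))) + (-12380 - 11406)) = √(√(-5261 + √(28 + (6 + 3*(-4)))) + (-12380 - 11406)) = √(√(-5261 + √(28 + (6 - 12))) - 23786) = √(√(-5261 + √(28 - 6)) - 23786) = √(√(-5261 + √22) - 23786) = √(-23786 + √(-5261 + √22))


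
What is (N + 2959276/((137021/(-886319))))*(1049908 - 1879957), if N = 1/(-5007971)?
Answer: 10902875862688912445804505/686197194391 ≈ 1.5889e+13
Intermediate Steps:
N = -1/5007971 ≈ -1.9968e-7
(N + 2959276/((137021/(-886319))))*(1049908 - 1879957) = (-1/5007971 + 2959276/((137021/(-886319))))*(1049908 - 1879957) = (-1/5007971 + 2959276/((137021*(-1/886319))))*(-830049) = (-1/5007971 + 2959276/(-137021/886319))*(-830049) = (-1/5007971 + 2959276*(-886319/137021))*(-830049) = (-1/5007971 - 2622862545044/137021)*(-830049) = -13135219562566682745/686197194391*(-830049) = 10902875862688912445804505/686197194391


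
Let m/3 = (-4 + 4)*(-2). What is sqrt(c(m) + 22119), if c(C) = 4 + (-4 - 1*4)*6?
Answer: 5*sqrt(883) ≈ 148.58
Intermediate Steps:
m = 0 (m = 3*((-4 + 4)*(-2)) = 3*(0*(-2)) = 3*0 = 0)
c(C) = -44 (c(C) = 4 + (-4 - 4)*6 = 4 - 8*6 = 4 - 48 = -44)
sqrt(c(m) + 22119) = sqrt(-44 + 22119) = sqrt(22075) = 5*sqrt(883)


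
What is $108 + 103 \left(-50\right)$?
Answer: $-5042$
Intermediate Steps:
$108 + 103 \left(-50\right) = 108 - 5150 = -5042$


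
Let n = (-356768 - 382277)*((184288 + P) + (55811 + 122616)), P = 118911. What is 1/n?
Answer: -1/355943287170 ≈ -2.8094e-12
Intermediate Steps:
n = -355943287170 (n = (-356768 - 382277)*((184288 + 118911) + (55811 + 122616)) = -739045*(303199 + 178427) = -739045*481626 = -355943287170)
1/n = 1/(-355943287170) = -1/355943287170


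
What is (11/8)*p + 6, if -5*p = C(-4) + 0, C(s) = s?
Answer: 71/10 ≈ 7.1000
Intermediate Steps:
p = 4/5 (p = -(-4 + 0)/5 = -1/5*(-4) = 4/5 ≈ 0.80000)
(11/8)*p + 6 = (11/8)*(4/5) + 6 = 11/10 + 6 = 71/10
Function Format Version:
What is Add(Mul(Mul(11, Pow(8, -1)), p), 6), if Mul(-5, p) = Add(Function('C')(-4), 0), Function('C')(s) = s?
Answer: Rational(71, 10) ≈ 7.1000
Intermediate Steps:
p = Rational(4, 5) (p = Mul(Rational(-1, 5), Add(-4, 0)) = Mul(Rational(-1, 5), -4) = Rational(4, 5) ≈ 0.80000)
Add(Mul(Mul(11, Pow(8, -1)), p), 6) = Add(Mul(Mul(11, Pow(8, -1)), Rational(4, 5)), 6) = Add(Mul(Mul(11, Rational(1, 8)), Rational(4, 5)), 6) = Add(Mul(Rational(11, 8), Rational(4, 5)), 6) = Add(Rational(11, 10), 6) = Rational(71, 10)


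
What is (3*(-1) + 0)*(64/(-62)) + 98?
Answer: 3134/31 ≈ 101.10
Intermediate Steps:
(3*(-1) + 0)*(64/(-62)) + 98 = (-3 + 0)*(64*(-1/62)) + 98 = -3*(-32/31) + 98 = 96/31 + 98 = 3134/31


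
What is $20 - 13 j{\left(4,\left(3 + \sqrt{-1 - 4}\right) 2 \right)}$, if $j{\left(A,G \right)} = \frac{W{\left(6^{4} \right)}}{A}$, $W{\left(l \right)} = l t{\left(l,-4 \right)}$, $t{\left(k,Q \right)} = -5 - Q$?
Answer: $4232$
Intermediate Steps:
$W{\left(l \right)} = - l$ ($W{\left(l \right)} = l \left(-5 - -4\right) = l \left(-5 + 4\right) = l \left(-1\right) = - l$)
$j{\left(A,G \right)} = - \frac{1296}{A}$ ($j{\left(A,G \right)} = \frac{\left(-1\right) 6^{4}}{A} = \frac{\left(-1\right) 1296}{A} = - \frac{1296}{A}$)
$20 - 13 j{\left(4,\left(3 + \sqrt{-1 - 4}\right) 2 \right)} = 20 - 13 \left(- \frac{1296}{4}\right) = 20 - 13 \left(\left(-1296\right) \frac{1}{4}\right) = 20 - -4212 = 20 + 4212 = 4232$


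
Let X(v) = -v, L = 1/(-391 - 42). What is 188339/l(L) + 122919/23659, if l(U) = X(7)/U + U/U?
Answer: 4828602809/71734088 ≈ 67.313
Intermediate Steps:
L = -1/433 (L = 1/(-433) = -1/433 ≈ -0.0023095)
l(U) = 1 - 7/U (l(U) = (-1*7)/U + U/U = -7/U + 1 = 1 - 7/U)
188339/l(L) + 122919/23659 = 188339/(((-7 - 1/433)/(-1/433))) + 122919/23659 = 188339/((-433*(-3032/433))) + 122919*(1/23659) = 188339/3032 + 122919/23659 = 4828602809/71734088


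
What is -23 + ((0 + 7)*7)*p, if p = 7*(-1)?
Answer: -366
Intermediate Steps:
p = -7
-23 + ((0 + 7)*7)*p = -23 + ((0 + 7)*7)*(-7) = -23 + (7*7)*(-7) = -23 + 49*(-7) = -23 - 343 = -366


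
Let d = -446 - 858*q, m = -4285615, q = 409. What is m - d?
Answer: -3934247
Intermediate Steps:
d = -351368 (d = -446 - 858*409 = -446 - 350922 = -351368)
m - d = -4285615 - 1*(-351368) = -4285615 + 351368 = -3934247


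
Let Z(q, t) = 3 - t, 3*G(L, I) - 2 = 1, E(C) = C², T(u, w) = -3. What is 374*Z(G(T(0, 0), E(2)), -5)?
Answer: 2992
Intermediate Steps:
G(L, I) = 1 (G(L, I) = ⅔ + (⅓)*1 = ⅔ + ⅓ = 1)
374*Z(G(T(0, 0), E(2)), -5) = 374*(3 - 1*(-5)) = 374*(3 + 5) = 374*8 = 2992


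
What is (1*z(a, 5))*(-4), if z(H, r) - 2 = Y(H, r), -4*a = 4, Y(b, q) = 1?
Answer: -12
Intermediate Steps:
a = -1 (a = -1/4*4 = -1)
z(H, r) = 3 (z(H, r) = 2 + 1 = 3)
(1*z(a, 5))*(-4) = (1*3)*(-4) = 3*(-4) = -12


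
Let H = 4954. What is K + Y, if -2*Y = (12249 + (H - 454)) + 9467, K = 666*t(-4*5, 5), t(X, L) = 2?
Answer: -11776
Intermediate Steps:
K = 1332 (K = 666*2 = 1332)
Y = -13108 (Y = -((12249 + (4954 - 454)) + 9467)/2 = -((12249 + 4500) + 9467)/2 = -(16749 + 9467)/2 = -½*26216 = -13108)
K + Y = 1332 - 13108 = -11776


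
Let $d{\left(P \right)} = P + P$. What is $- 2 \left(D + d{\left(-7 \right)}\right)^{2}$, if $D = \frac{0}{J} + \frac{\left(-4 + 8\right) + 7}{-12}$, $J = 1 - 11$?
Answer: $- \frac{32041}{72} \approx -445.01$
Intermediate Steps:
$J = -10$
$D = - \frac{11}{12}$ ($D = \frac{0}{-10} + \frac{\left(-4 + 8\right) + 7}{-12} = 0 \left(- \frac{1}{10}\right) + \left(4 + 7\right) \left(- \frac{1}{12}\right) = 0 + 11 \left(- \frac{1}{12}\right) = 0 - \frac{11}{12} = - \frac{11}{12} \approx -0.91667$)
$d{\left(P \right)} = 2 P$
$- 2 \left(D + d{\left(-7 \right)}\right)^{2} = - 2 \left(- \frac{11}{12} + 2 \left(-7\right)\right)^{2} = - 2 \left(- \frac{11}{12} - 14\right)^{2} = - 2 \left(- \frac{179}{12}\right)^{2} = \left(-2\right) \frac{32041}{144} = - \frac{32041}{72}$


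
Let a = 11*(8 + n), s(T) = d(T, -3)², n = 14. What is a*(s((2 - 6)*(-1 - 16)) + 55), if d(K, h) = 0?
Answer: 13310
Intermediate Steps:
s(T) = 0 (s(T) = 0² = 0)
a = 242 (a = 11*(8 + 14) = 11*22 = 242)
a*(s((2 - 6)*(-1 - 16)) + 55) = 242*(0 + 55) = 242*55 = 13310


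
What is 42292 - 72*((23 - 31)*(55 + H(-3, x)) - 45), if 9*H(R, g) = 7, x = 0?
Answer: 77660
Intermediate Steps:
H(R, g) = 7/9 (H(R, g) = (⅑)*7 = 7/9)
42292 - 72*((23 - 31)*(55 + H(-3, x)) - 45) = 42292 - 72*((23 - 31)*(55 + 7/9) - 45) = 42292 - 72*(-8*502/9 - 45) = 42292 - 72*(-4016/9 - 45) = 42292 - 72*(-4421)/9 = 42292 - 1*(-35368) = 42292 + 35368 = 77660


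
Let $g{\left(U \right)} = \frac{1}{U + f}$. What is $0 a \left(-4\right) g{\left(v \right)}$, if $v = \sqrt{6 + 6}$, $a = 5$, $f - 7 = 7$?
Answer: $0$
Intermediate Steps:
$f = 14$ ($f = 7 + 7 = 14$)
$v = 2 \sqrt{3}$ ($v = \sqrt{12} = 2 \sqrt{3} \approx 3.4641$)
$g{\left(U \right)} = \frac{1}{14 + U}$ ($g{\left(U \right)} = \frac{1}{U + 14} = \frac{1}{14 + U}$)
$0 a \left(-4\right) g{\left(v \right)} = \frac{0 \cdot 5 \left(-4\right)}{14 + 2 \sqrt{3}} = \frac{0 \left(-4\right)}{14 + 2 \sqrt{3}} = \frac{0}{14 + 2 \sqrt{3}} = 0$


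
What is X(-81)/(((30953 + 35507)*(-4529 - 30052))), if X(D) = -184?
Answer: 46/574563315 ≈ 8.0061e-8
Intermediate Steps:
X(-81)/(((30953 + 35507)*(-4529 - 30052))) = -184*1/((-4529 - 30052)*(30953 + 35507)) = -184/(66460*(-34581)) = -184/(-2298253260) = -184*(-1/2298253260) = 46/574563315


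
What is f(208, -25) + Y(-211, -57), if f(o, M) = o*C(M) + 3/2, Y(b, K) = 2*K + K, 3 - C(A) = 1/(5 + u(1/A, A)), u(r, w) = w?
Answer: 4649/10 ≈ 464.90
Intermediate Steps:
C(A) = 3 - 1/(5 + A)
Y(b, K) = 3*K
f(o, M) = 3/2 + o*(14 + 3*M)/(5 + M) (f(o, M) = o*((14 + 3*M)/(5 + M)) + 3/2 = o*(14 + 3*M)/(5 + M) + 3*(½) = o*(14 + 3*M)/(5 + M) + 3/2 = 3/2 + o*(14 + 3*M)/(5 + M))
f(208, -25) + Y(-211, -57) = (15 + 3*(-25) + 2*208*(14 + 3*(-25)))/(2*(5 - 25)) + 3*(-57) = (½)*(15 - 75 + 2*208*(14 - 75))/(-20) - 171 = (½)*(-1/20)*(15 - 75 + 2*208*(-61)) - 171 = (½)*(-1/20)*(15 - 75 - 25376) - 171 = (½)*(-1/20)*(-25436) - 171 = 6359/10 - 171 = 4649/10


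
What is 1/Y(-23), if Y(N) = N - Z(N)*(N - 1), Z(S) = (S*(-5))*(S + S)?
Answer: -1/126983 ≈ -7.8751e-6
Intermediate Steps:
Z(S) = -10*S² (Z(S) = (-5*S)*(2*S) = -10*S²)
Y(N) = N + 10*N²*(-1 + N) (Y(N) = N - (-10*N²)*(N - 1) = N - (-10*N²)*(-1 + N) = N - (-10)*N²*(-1 + N) = N + 10*N²*(-1 + N))
1/Y(-23) = 1/(-23*(1 - 10*(-23) + 10*(-23)²)) = 1/(-23*(1 + 230 + 10*529)) = 1/(-23*(1 + 230 + 5290)) = 1/(-23*5521) = 1/(-126983) = -1/126983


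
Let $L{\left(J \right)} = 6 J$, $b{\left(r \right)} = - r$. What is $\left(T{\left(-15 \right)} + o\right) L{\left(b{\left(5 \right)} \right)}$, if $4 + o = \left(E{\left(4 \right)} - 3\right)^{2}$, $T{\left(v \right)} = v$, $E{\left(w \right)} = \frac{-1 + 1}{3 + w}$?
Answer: $300$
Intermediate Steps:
$E{\left(w \right)} = 0$ ($E{\left(w \right)} = \frac{0}{3 + w} = 0$)
$o = 5$ ($o = -4 + \left(0 - 3\right)^{2} = -4 + \left(-3\right)^{2} = -4 + 9 = 5$)
$\left(T{\left(-15 \right)} + o\right) L{\left(b{\left(5 \right)} \right)} = \left(-15 + 5\right) 6 \left(\left(-1\right) 5\right) = - 10 \cdot 6 \left(-5\right) = \left(-10\right) \left(-30\right) = 300$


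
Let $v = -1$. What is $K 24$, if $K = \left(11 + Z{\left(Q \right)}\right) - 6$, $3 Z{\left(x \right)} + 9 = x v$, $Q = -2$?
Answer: $64$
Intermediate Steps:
$Z{\left(x \right)} = -3 - \frac{x}{3}$ ($Z{\left(x \right)} = -3 + \frac{x \left(-1\right)}{3} = -3 + \frac{\left(-1\right) x}{3} = -3 - \frac{x}{3}$)
$K = \frac{8}{3}$ ($K = \left(11 - \frac{7}{3}\right) - 6 = \frac{26}{3} - 6 = \frac{8}{3} \approx 2.6667$)
$K 24 = \frac{8}{3} \cdot 24 = 64$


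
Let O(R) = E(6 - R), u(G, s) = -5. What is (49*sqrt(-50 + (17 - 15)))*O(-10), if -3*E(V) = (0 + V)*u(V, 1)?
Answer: 15680*I*sqrt(3)/3 ≈ 9052.9*I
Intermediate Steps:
E(V) = 5*V/3 (E(V) = -(0 + V)*(-5)/3 = -V*(-5)/3 = -(-5)*V/3 = 5*V/3)
O(R) = 10 - 5*R/3 (O(R) = 5*(6 - R)/3 = 10 - 5*R/3)
(49*sqrt(-50 + (17 - 15)))*O(-10) = (49*sqrt(-50 + (17 - 15)))*(10 - 5/3*(-10)) = (49*sqrt(-50 + 2))*(10 + 50/3) = (49*sqrt(-48))*(80/3) = (49*(4*I*sqrt(3)))*(80/3) = (196*I*sqrt(3))*(80/3) = 15680*I*sqrt(3)/3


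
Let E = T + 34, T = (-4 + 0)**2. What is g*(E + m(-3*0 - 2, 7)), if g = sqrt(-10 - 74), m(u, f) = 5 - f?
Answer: 96*I*sqrt(21) ≈ 439.93*I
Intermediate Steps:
T = 16 (T = (-4)**2 = 16)
E = 50 (E = 16 + 34 = 50)
g = 2*I*sqrt(21) (g = sqrt(-84) = 2*I*sqrt(21) ≈ 9.1651*I)
g*(E + m(-3*0 - 2, 7)) = (2*I*sqrt(21))*(50 + (5 - 1*7)) = (2*I*sqrt(21))*(50 + (5 - 7)) = (2*I*sqrt(21))*(50 - 2) = (2*I*sqrt(21))*48 = 96*I*sqrt(21)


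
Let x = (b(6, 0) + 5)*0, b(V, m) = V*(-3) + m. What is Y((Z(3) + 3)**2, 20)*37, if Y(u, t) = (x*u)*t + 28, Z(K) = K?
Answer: 1036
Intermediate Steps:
b(V, m) = m - 3*V (b(V, m) = -3*V + m = m - 3*V)
x = 0 (x = ((0 - 3*6) + 5)*0 = ((0 - 18) + 5)*0 = (-18 + 5)*0 = -13*0 = 0)
Y(u, t) = 28 (Y(u, t) = (0*u)*t + 28 = 0*t + 28 = 0 + 28 = 28)
Y((Z(3) + 3)**2, 20)*37 = 28*37 = 1036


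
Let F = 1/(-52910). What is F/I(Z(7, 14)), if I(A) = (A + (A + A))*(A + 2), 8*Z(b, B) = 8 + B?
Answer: -8/16587285 ≈ -4.8230e-7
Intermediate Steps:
F = -1/52910 ≈ -1.8900e-5
Z(b, B) = 1 + B/8 (Z(b, B) = (8 + B)/8 = 1 + B/8)
I(A) = 3*A*(2 + A) (I(A) = (A + 2*A)*(2 + A) = (3*A)*(2 + A) = 3*A*(2 + A))
F/I(Z(7, 14)) = -1/(3*(1 + (⅛)*14)*(2 + (1 + (⅛)*14)))/52910 = -1/(3*(1 + 7/4)*(2 + (1 + 7/4)))/52910 = -4/(33*(2 + 11/4))/52910 = -1/(52910*(3*(11/4)*(19/4))) = -1/(52910*627/16) = -1/52910*16/627 = -8/16587285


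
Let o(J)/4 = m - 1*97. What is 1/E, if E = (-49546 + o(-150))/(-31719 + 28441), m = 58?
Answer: 1639/24851 ≈ 0.065953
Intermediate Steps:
o(J) = -156 (o(J) = 4*(58 - 1*97) = 4*(58 - 97) = 4*(-39) = -156)
E = 24851/1639 (E = (-49546 - 156)/(-31719 + 28441) = -49702/(-3278) = -49702*(-1/3278) = 24851/1639 ≈ 15.162)
1/E = 1/(24851/1639) = 1639/24851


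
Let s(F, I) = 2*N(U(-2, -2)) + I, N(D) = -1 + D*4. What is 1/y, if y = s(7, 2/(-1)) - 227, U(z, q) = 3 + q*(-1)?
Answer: -1/191 ≈ -0.0052356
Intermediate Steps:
U(z, q) = 3 - q
N(D) = -1 + 4*D
s(F, I) = 38 + I (s(F, I) = 2*(-1 + 4*(3 - 1*(-2))) + I = 2*(-1 + 4*(3 + 2)) + I = 2*(-1 + 4*5) + I = 2*(-1 + 20) + I = 2*19 + I = 38 + I)
y = -191 (y = (38 + 2/(-1)) - 227 = (38 + 2*(-1)) - 227 = (38 - 2) - 227 = 36 - 227 = -191)
1/y = 1/(-191) = -1/191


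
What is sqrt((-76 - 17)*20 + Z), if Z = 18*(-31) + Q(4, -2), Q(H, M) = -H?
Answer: I*sqrt(2422) ≈ 49.214*I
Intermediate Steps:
Z = -562 (Z = 18*(-31) - 1*4 = -558 - 4 = -562)
sqrt((-76 - 17)*20 + Z) = sqrt((-76 - 17)*20 - 562) = sqrt(-93*20 - 562) = sqrt(-1860 - 562) = sqrt(-2422) = I*sqrt(2422)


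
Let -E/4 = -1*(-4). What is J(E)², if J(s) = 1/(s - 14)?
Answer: 1/900 ≈ 0.0011111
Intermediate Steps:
E = -16 (E = -(-4)*(-4) = -4*4 = -16)
J(s) = 1/(-14 + s)
J(E)² = (1/(-14 - 16))² = (1/(-30))² = (-1/30)² = 1/900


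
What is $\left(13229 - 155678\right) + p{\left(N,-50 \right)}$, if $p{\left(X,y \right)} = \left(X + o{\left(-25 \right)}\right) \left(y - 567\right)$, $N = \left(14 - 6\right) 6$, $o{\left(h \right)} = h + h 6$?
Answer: $-64090$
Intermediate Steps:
$o{\left(h \right)} = 7 h$ ($o{\left(h \right)} = h + 6 h = 7 h$)
$N = 48$ ($N = 8 \cdot 6 = 48$)
$p{\left(X,y \right)} = \left(-567 + y\right) \left(-175 + X\right)$ ($p{\left(X,y \right)} = \left(X + 7 \left(-25\right)\right) \left(y - 567\right) = \left(X - 175\right) \left(-567 + y\right) = \left(-175 + X\right) \left(-567 + y\right) = \left(-567 + y\right) \left(-175 + X\right)$)
$\left(13229 - 155678\right) + p{\left(N,-50 \right)} = \left(13229 - 155678\right) + \left(99225 - 27216 - -8750 + 48 \left(-50\right)\right) = -142449 + \left(99225 - 27216 + 8750 - 2400\right) = -142449 + 78359 = -64090$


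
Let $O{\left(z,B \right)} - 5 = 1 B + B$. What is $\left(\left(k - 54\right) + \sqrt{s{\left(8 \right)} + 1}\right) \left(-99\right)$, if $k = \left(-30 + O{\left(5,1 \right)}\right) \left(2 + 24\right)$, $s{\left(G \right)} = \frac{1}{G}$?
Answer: $64548 - \frac{297 \sqrt{2}}{4} \approx 64443.0$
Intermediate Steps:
$O{\left(z,B \right)} = 5 + 2 B$ ($O{\left(z,B \right)} = 5 + \left(1 B + B\right) = 5 + \left(B + B\right) = 5 + 2 B$)
$k = -598$ ($k = \left(-30 + \left(5 + 2 \cdot 1\right)\right) \left(2 + 24\right) = \left(-30 + \left(5 + 2\right)\right) 26 = \left(-30 + 7\right) 26 = \left(-23\right) 26 = -598$)
$\left(\left(k - 54\right) + \sqrt{s{\left(8 \right)} + 1}\right) \left(-99\right) = \left(\left(-598 - 54\right) + \sqrt{\frac{1}{8} + 1}\right) \left(-99\right) = \left(-652 + \sqrt{\frac{9}{8}}\right) \left(-99\right) = \left(-652 + \frac{3 \sqrt{2}}{4}\right) \left(-99\right) = 64548 - \frac{297 \sqrt{2}}{4}$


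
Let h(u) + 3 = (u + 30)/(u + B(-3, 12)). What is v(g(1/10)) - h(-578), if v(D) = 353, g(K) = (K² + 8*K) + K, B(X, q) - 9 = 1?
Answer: 50415/142 ≈ 355.04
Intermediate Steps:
B(X, q) = 10 (B(X, q) = 9 + 1 = 10)
g(K) = K² + 9*K
h(u) = -3 + (30 + u)/(10 + u) (h(u) = -3 + (u + 30)/(u + 10) = -3 + (30 + u)/(10 + u))
v(g(1/10)) - h(-578) = 353 - (-2)*(-578)/(10 - 578) = 353 - (-2)*(-578)/(-568) = 353 - (-2)*(-578)*(-1)/568 = 353 - 1*(-289/142) = 353 + 289/142 = 50415/142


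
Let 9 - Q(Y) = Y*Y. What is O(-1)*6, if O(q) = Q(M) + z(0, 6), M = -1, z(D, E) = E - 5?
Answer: 54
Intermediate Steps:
z(D, E) = -5 + E
Q(Y) = 9 - Y² (Q(Y) = 9 - Y*Y = 9 - Y²)
O(q) = 9 (O(q) = (9 - 1*(-1)²) + (-5 + 6) = (9 - 1*1) + 1 = (9 - 1) + 1 = 8 + 1 = 9)
O(-1)*6 = 9*6 = 54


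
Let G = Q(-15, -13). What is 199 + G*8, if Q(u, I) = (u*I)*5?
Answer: 7999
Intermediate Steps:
Q(u, I) = 5*I*u (Q(u, I) = (I*u)*5 = 5*I*u)
G = 975 (G = 5*(-13)*(-15) = 975)
199 + G*8 = 199 + 975*8 = 199 + 7800 = 7999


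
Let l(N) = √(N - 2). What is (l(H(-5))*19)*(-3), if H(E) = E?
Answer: -57*I*√7 ≈ -150.81*I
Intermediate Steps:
l(N) = √(-2 + N)
(l(H(-5))*19)*(-3) = (√(-2 - 5)*19)*(-3) = (√(-7)*19)*(-3) = ((I*√7)*19)*(-3) = (19*I*√7)*(-3) = -57*I*√7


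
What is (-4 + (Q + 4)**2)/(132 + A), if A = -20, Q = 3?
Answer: 45/112 ≈ 0.40179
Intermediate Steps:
(-4 + (Q + 4)**2)/(132 + A) = (-4 + (3 + 4)**2)/(132 - 20) = (-4 + 7**2)/112 = (-4 + 49)*(1/112) = 45*(1/112) = 45/112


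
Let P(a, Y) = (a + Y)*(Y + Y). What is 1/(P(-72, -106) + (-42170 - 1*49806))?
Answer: -1/54240 ≈ -1.8437e-5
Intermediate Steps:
P(a, Y) = 2*Y*(Y + a) (P(a, Y) = (Y + a)*(2*Y) = 2*Y*(Y + a))
1/(P(-72, -106) + (-42170 - 1*49806)) = 1/(2*(-106)*(-106 - 72) + (-42170 - 1*49806)) = 1/(2*(-106)*(-178) + (-42170 - 49806)) = 1/(37736 - 91976) = 1/(-54240) = -1/54240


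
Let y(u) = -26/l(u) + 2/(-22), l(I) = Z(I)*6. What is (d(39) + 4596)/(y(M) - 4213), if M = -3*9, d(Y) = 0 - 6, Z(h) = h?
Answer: -4089690/3753721 ≈ -1.0895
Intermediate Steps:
d(Y) = -6
M = -27
l(I) = 6*I (l(I) = I*6 = 6*I)
y(u) = -1/11 - 13/(3*u) (y(u) = -26*1/(6*u) + 2/(-22) = -13/(3*u) + 2*(-1/22) = -13/(3*u) - 1/11 = -1/11 - 13/(3*u))
(d(39) + 4596)/(y(M) - 4213) = (-6 + 4596)/((1/33)*(-143 - 3*(-27))/(-27) - 4213) = 4590/((1/33)*(-1/27)*(-143 + 81) - 4213) = 4590/((1/33)*(-1/27)*(-62) - 4213) = 4590/(62/891 - 4213) = 4590/(-3753721/891) = 4590*(-891/3753721) = -4089690/3753721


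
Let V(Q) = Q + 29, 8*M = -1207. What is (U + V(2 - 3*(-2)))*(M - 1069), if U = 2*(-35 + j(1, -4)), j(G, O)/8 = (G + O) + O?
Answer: 1415055/8 ≈ 1.7688e+5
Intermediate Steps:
M = -1207/8 (M = (1/8)*(-1207) = -1207/8 ≈ -150.88)
V(Q) = 29 + Q
j(G, O) = 8*G + 16*O (j(G, O) = 8*((G + O) + O) = 8*(G + 2*O) = 8*G + 16*O)
U = -182 (U = 2*(-35 + (8*1 + 16*(-4))) = 2*(-35 + (8 - 64)) = 2*(-35 - 56) = 2*(-91) = -182)
(U + V(2 - 3*(-2)))*(M - 1069) = (-182 + (29 + (2 - 3*(-2))))*(-1207/8 - 1069) = (-182 + (29 + (2 + 6)))*(-9759/8) = (-182 + (29 + 8))*(-9759/8) = (-182 + 37)*(-9759/8) = -145*(-9759/8) = 1415055/8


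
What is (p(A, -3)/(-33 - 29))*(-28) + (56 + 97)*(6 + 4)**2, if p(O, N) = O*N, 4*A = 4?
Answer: 474258/31 ≈ 15299.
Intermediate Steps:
A = 1 (A = (1/4)*4 = 1)
p(O, N) = N*O
(p(A, -3)/(-33 - 29))*(-28) + (56 + 97)*(6 + 4)**2 = ((-3*1)/(-33 - 29))*(-28) + (56 + 97)*(6 + 4)**2 = -3/(-62)*(-28) + 153*10**2 = -3*(-1/62)*(-28) + 153*100 = (3/62)*(-28) + 15300 = -42/31 + 15300 = 474258/31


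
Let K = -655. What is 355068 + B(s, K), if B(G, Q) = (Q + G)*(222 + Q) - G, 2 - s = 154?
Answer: 704651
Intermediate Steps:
s = -152 (s = 2 - 1*154 = 2 - 154 = -152)
B(G, Q) = -G + (222 + Q)*(G + Q) (B(G, Q) = (G + Q)*(222 + Q) - G = (222 + Q)*(G + Q) - G = -G + (222 + Q)*(G + Q))
355068 + B(s, K) = 355068 + ((-655)² + 221*(-152) + 222*(-655) - 152*(-655)) = 355068 + (429025 - 33592 - 145410 + 99560) = 355068 + 349583 = 704651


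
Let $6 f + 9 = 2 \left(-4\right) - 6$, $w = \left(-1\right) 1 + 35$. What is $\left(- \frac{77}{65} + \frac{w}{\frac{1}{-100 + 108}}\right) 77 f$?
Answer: $- \frac{31174913}{390} \approx -79936.0$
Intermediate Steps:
$w = 34$ ($w = -1 + 35 = 34$)
$f = - \frac{23}{6}$ ($f = - \frac{3}{2} + \frac{2 \left(-4\right) - 6}{6} = - \frac{3}{2} + \frac{-8 - 6}{6} = - \frac{3}{2} + \frac{1}{6} \left(-14\right) = - \frac{3}{2} - \frac{7}{3} = - \frac{23}{6} \approx -3.8333$)
$\left(- \frac{77}{65} + \frac{w}{\frac{1}{-100 + 108}}\right) 77 f = \left(- \frac{77}{65} + \frac{34}{\frac{1}{-100 + 108}}\right) 77 \left(- \frac{23}{6}\right) = \left(\left(-77\right) \frac{1}{65} + \frac{34}{\frac{1}{8}}\right) 77 \left(- \frac{23}{6}\right) = \left(- \frac{77}{65} + 34 \frac{1}{\frac{1}{8}}\right) 77 \left(- \frac{23}{6}\right) = \left(- \frac{77}{65} + 34 \cdot 8\right) 77 \left(- \frac{23}{6}\right) = \left(- \frac{77}{65} + 272\right) 77 \left(- \frac{23}{6}\right) = \frac{17603}{65} \cdot 77 \left(- \frac{23}{6}\right) = \frac{1355431}{65} \left(- \frac{23}{6}\right) = - \frac{31174913}{390}$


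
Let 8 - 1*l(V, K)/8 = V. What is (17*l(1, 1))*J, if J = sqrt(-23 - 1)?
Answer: 1904*I*sqrt(6) ≈ 4663.8*I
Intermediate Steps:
l(V, K) = 64 - 8*V
J = 2*I*sqrt(6) (J = sqrt(-24) = 2*I*sqrt(6) ≈ 4.899*I)
(17*l(1, 1))*J = (17*(64 - 8*1))*(2*I*sqrt(6)) = (17*(64 - 8))*(2*I*sqrt(6)) = (17*56)*(2*I*sqrt(6)) = 952*(2*I*sqrt(6)) = 1904*I*sqrt(6)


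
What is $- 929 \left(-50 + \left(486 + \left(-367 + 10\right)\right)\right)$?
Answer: $-73391$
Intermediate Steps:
$- 929 \left(-50 + \left(486 + \left(-367 + 10\right)\right)\right) = - 929 \left(-50 + \left(486 - 357\right)\right) = - 929 \left(-50 + 129\right) = \left(-929\right) 79 = -73391$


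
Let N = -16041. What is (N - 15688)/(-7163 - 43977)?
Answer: 31729/51140 ≈ 0.62043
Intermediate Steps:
(N - 15688)/(-7163 - 43977) = (-16041 - 15688)/(-7163 - 43977) = -31729/(-51140) = -31729*(-1/51140) = 31729/51140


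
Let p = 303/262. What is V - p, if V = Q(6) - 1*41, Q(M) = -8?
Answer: -13141/262 ≈ -50.156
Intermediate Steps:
p = 303/262 (p = 303*(1/262) = 303/262 ≈ 1.1565)
V = -49 (V = -8 - 1*41 = -8 - 41 = -49)
V - p = -49 - 1*303/262 = -49 - 303/262 = -13141/262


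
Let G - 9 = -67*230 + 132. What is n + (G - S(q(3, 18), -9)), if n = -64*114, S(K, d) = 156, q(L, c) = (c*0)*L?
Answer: -22721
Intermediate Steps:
q(L, c) = 0 (q(L, c) = 0*L = 0)
n = -7296
G = -15269 (G = 9 + (-67*230 + 132) = 9 + (-15410 + 132) = 9 - 15278 = -15269)
n + (G - S(q(3, 18), -9)) = -7296 + (-15269 - 1*156) = -7296 + (-15269 - 156) = -7296 - 15425 = -22721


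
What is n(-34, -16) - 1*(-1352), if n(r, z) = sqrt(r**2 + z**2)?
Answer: 1352 + 2*sqrt(353) ≈ 1389.6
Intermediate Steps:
n(-34, -16) - 1*(-1352) = sqrt((-34)**2 + (-16)**2) - 1*(-1352) = sqrt(1156 + 256) + 1352 = sqrt(1412) + 1352 = 2*sqrt(353) + 1352 = 1352 + 2*sqrt(353)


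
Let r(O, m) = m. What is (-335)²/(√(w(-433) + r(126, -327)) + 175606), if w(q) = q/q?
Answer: 9853691675/15418733781 - 112225*I*√326/30837467562 ≈ 0.63907 - 6.5708e-5*I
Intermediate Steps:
w(q) = 1
(-335)²/(√(w(-433) + r(126, -327)) + 175606) = (-335)²/(√(1 - 327) + 175606) = 112225/(√(-326) + 175606) = 112225/(I*√326 + 175606) = 112225/(175606 + I*√326)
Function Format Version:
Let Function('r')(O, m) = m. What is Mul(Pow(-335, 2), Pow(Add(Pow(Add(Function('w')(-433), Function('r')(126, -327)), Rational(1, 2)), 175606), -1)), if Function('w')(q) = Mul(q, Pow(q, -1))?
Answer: Add(Rational(9853691675, 15418733781), Mul(Rational(-112225, 30837467562), I, Pow(326, Rational(1, 2)))) ≈ Add(0.63907, Mul(-6.5708e-5, I))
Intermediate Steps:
Function('w')(q) = 1
Mul(Pow(-335, 2), Pow(Add(Pow(Add(Function('w')(-433), Function('r')(126, -327)), Rational(1, 2)), 175606), -1)) = Mul(Pow(-335, 2), Pow(Add(Pow(Add(1, -327), Rational(1, 2)), 175606), -1)) = Mul(112225, Pow(Add(Pow(-326, Rational(1, 2)), 175606), -1)) = Mul(112225, Pow(Add(Mul(I, Pow(326, Rational(1, 2))), 175606), -1)) = Mul(112225, Pow(Add(175606, Mul(I, Pow(326, Rational(1, 2)))), -1))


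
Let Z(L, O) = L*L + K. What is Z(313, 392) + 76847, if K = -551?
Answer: 174265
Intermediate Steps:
Z(L, O) = -551 + L² (Z(L, O) = L*L - 551 = L² - 551 = -551 + L²)
Z(313, 392) + 76847 = (-551 + 313²) + 76847 = (-551 + 97969) + 76847 = 97418 + 76847 = 174265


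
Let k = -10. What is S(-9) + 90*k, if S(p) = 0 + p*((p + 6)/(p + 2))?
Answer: -6327/7 ≈ -903.86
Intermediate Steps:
S(p) = p*(6 + p)/(2 + p) (S(p) = 0 + p*((6 + p)/(2 + p)) = 0 + p*(6 + p)/(2 + p) = p*(6 + p)/(2 + p))
S(-9) + 90*k = -9*(6 - 9)/(2 - 9) + 90*(-10) = -9*(-3)/(-7) - 900 = -9*(-⅐)*(-3) - 900 = -27/7 - 900 = -6327/7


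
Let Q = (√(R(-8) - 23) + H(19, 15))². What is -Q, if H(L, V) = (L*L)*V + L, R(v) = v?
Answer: -(5434 + I*√31)² ≈ -2.9528e+7 - 60510.0*I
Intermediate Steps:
H(L, V) = L + V*L² (H(L, V) = L²*V + L = V*L² + L = L + V*L²)
Q = (5434 + I*√31)² (Q = (√(-8 - 23) + 19*(1 + 19*15))² = (√(-31) + 19*(1 + 285))² = (I*√31 + 19*286)² = (I*√31 + 5434)² = (5434 + I*√31)² ≈ 2.9528e+7 + 6.051e+4*I)
-Q = -(5434 + I*√31)²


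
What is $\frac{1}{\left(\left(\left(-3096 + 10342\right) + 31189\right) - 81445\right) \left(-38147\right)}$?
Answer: $\frac{1}{1640702470} \approx 6.0949 \cdot 10^{-10}$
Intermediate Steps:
$\frac{1}{\left(\left(\left(-3096 + 10342\right) + 31189\right) - 81445\right) \left(-38147\right)} = \frac{1}{\left(7246 + 31189\right) - 81445} \left(- \frac{1}{38147}\right) = \frac{1}{38435 - 81445} \left(- \frac{1}{38147}\right) = \frac{1}{-43010} \left(- \frac{1}{38147}\right) = \left(- \frac{1}{43010}\right) \left(- \frac{1}{38147}\right) = \frac{1}{1640702470}$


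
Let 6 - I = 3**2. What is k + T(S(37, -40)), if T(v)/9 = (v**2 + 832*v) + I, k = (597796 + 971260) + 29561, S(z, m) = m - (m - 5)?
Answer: 1636255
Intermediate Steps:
S(z, m) = 5 (S(z, m) = m - (-5 + m) = m + (5 - m) = 5)
I = -3 (I = 6 - 1*3**2 = 6 - 1*9 = 6 - 9 = -3)
k = 1598617 (k = 1569056 + 29561 = 1598617)
T(v) = -27 + 9*v**2 + 7488*v (T(v) = 9*((v**2 + 832*v) - 3) = 9*(-3 + v**2 + 832*v) = -27 + 9*v**2 + 7488*v)
k + T(S(37, -40)) = 1598617 + (-27 + 9*5**2 + 7488*5) = 1598617 + (-27 + 9*25 + 37440) = 1598617 + (-27 + 225 + 37440) = 1598617 + 37638 = 1636255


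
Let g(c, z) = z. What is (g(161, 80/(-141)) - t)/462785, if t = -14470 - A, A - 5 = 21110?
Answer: 1003481/13050537 ≈ 0.076892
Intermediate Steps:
A = 21115 (A = 5 + 21110 = 21115)
t = -35585 (t = -14470 - 1*21115 = -14470 - 21115 = -35585)
(g(161, 80/(-141)) - t)/462785 = (80/(-141) - 1*(-35585))/462785 = (80*(-1/141) + 35585)*(1/462785) = (-80/141 + 35585)*(1/462785) = (5017405/141)*(1/462785) = 1003481/13050537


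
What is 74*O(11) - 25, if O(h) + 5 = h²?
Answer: 8559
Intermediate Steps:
O(h) = -5 + h²
74*O(11) - 25 = 74*(-5 + 11²) - 25 = 74*(-5 + 121) - 25 = 74*116 - 25 = 8584 - 25 = 8559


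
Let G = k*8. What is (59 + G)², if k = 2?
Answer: 5625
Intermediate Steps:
G = 16 (G = 2*8 = 16)
(59 + G)² = (59 + 16)² = 75² = 5625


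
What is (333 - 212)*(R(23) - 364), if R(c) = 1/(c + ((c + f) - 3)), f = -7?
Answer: -1585463/36 ≈ -44041.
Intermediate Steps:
R(c) = 1/(-10 + 2*c) (R(c) = 1/(c + ((c - 7) - 3)) = 1/(c + ((-7 + c) - 3)) = 1/(c + (-10 + c)) = 1/(-10 + 2*c))
(333 - 212)*(R(23) - 364) = (333 - 212)*(1/(2*(-5 + 23)) - 364) = 121*((½)/18 - 364) = 121*((½)*(1/18) - 364) = 121*(1/36 - 364) = 121*(-13103/36) = -1585463/36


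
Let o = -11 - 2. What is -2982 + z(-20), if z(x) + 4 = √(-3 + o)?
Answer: -2986 + 4*I ≈ -2986.0 + 4.0*I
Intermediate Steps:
o = -13
z(x) = -4 + 4*I (z(x) = -4 + √(-3 - 13) = -4 + √(-16) = -4 + 4*I)
-2982 + z(-20) = -2982 + (-4 + 4*I) = -2986 + 4*I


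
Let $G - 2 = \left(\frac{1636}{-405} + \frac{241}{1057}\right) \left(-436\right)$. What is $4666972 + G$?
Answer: $\frac{1998572962882}{428085} \approx 4.6686 \cdot 10^{6}$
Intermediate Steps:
$G = \frac{712254262}{428085}$ ($G = 2 + \left(\frac{1636}{-405} + \frac{241}{1057}\right) \left(-436\right) = 2 + \left(1636 \left(- \frac{1}{405}\right) + 241 \cdot \frac{1}{1057}\right) \left(-436\right) = 2 + \left(- \frac{1636}{405} + \frac{241}{1057}\right) \left(-436\right) = 2 - - \frac{711398092}{428085} = 2 + \frac{711398092}{428085} = \frac{712254262}{428085} \approx 1663.8$)
$4666972 + G = 4666972 + \frac{712254262}{428085} = \frac{1998572962882}{428085}$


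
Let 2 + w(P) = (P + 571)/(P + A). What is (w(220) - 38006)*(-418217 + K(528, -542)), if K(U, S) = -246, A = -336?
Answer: 1845304241897/116 ≈ 1.5908e+10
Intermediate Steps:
w(P) = -2 + (571 + P)/(-336 + P) (w(P) = -2 + (P + 571)/(P - 336) = -2 + (571 + P)/(-336 + P))
(w(220) - 38006)*(-418217 + K(528, -542)) = ((1243 - 1*220)/(-336 + 220) - 38006)*(-418217 - 246) = ((1243 - 220)/(-116) - 38006)*(-418463) = (-1/116*1023 - 38006)*(-418463) = (-1023/116 - 38006)*(-418463) = -4409719/116*(-418463) = 1845304241897/116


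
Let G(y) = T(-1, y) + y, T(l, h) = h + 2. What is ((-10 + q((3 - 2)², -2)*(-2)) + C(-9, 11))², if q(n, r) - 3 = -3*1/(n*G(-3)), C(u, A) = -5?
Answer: 2025/4 ≈ 506.25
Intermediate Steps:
T(l, h) = 2 + h
G(y) = 2 + 2*y (G(y) = (2 + y) + y = 2 + 2*y)
q(n, r) = 3 + 3/(4*n) (q(n, r) = 3 - 3*1/(n*(2 + 2*(-3))) = 3 - 3*1/(n*(2 - 6)) = 3 - 3*(-1/(4*n)) = 3 - (-3)/(4*n) = 3 + 3/(4*n))
((-10 + q((3 - 2)², -2)*(-2)) + C(-9, 11))² = ((-10 + (3 + 3/(4*((3 - 2)²)))*(-2)) - 5)² = ((-10 + (3 + 3/(4*(1²)))*(-2)) - 5)² = ((-10 + (3 + (¾)/1)*(-2)) - 5)² = ((-10 + (3 + (¾)*1)*(-2)) - 5)² = ((-10 + (3 + ¾)*(-2)) - 5)² = ((-10 + (15/4)*(-2)) - 5)² = ((-10 - 15/2) - 5)² = (-35/2 - 5)² = (-45/2)² = 2025/4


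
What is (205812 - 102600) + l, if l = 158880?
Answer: 262092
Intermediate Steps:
(205812 - 102600) + l = (205812 - 102600) + 158880 = 103212 + 158880 = 262092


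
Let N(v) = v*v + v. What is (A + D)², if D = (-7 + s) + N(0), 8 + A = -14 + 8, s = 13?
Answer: 64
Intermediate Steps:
N(v) = v + v² (N(v) = v² + v = v + v²)
A = -14 (A = -8 + (-14 + 8) = -8 - 6 = -14)
D = 6 (D = (-7 + 13) + 0*(1 + 0) = 6 + 0*1 = 6 + 0 = 6)
(A + D)² = (-14 + 6)² = (-8)² = 64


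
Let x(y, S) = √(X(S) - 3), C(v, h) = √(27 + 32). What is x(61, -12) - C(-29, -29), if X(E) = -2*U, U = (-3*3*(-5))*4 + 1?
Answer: -√59 + I*√365 ≈ -7.6811 + 19.105*I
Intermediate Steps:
U = 181 (U = -9*(-5)*4 + 1 = 45*4 + 1 = 180 + 1 = 181)
C(v, h) = √59
X(E) = -362 (X(E) = -2*181 = -362)
x(y, S) = I*√365 (x(y, S) = √(-362 - 3) = √(-365) = I*√365)
x(61, -12) - C(-29, -29) = I*√365 - √59 = -√59 + I*√365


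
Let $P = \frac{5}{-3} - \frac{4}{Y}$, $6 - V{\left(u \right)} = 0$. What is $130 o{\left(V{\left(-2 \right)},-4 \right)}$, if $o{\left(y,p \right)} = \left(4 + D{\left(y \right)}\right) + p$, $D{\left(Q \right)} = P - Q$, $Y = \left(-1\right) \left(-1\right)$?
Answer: $- \frac{4550}{3} \approx -1516.7$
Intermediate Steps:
$Y = 1$
$V{\left(u \right)} = 6$ ($V{\left(u \right)} = 6 - 0 = 6 + 0 = 6$)
$P = - \frac{17}{3}$ ($P = \frac{5}{-3} - \frac{4}{1} = 5 \left(- \frac{1}{3}\right) - 4 = - \frac{5}{3} - 4 = - \frac{17}{3} \approx -5.6667$)
$D{\left(Q \right)} = - \frac{17}{3} - Q$
$o{\left(y,p \right)} = - \frac{5}{3} + p - y$ ($o{\left(y,p \right)} = \left(4 - \left(\frac{17}{3} + y\right)\right) + p = \left(- \frac{5}{3} - y\right) + p = - \frac{5}{3} + p - y$)
$130 o{\left(V{\left(-2 \right)},-4 \right)} = 130 \left(- \frac{5}{3} - 4 - 6\right) = 130 \left(- \frac{35}{3}\right) = - \frac{4550}{3}$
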